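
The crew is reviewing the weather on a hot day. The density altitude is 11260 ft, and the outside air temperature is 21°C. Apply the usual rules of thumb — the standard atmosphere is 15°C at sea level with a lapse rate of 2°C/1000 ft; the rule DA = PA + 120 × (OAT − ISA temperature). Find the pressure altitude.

8500 ft

DA = PA + 120 × (OAT − (15 − 2·PA/1000)) = PA + 120·OAT − 1800 + 0.24·PA = 1.24·PA + 120·OAT − 1800.
So 1.24·PA = 11260 − 120 × 21 + 1800 = 10540.
PA = 10540 / 1.24 = 8500 ft.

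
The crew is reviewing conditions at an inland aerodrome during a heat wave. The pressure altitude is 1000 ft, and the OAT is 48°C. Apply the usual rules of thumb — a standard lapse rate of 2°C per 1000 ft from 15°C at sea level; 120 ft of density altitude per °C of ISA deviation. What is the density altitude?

ISA temperature at 1000 ft = 15 − 2 × (1000/1000) = 13°C.
ISA deviation = 48 − 13 = +35°C.
Density altitude = 1000 + 120 × (35) = 1000 + (+4200) = 5200 ft.

5200 ft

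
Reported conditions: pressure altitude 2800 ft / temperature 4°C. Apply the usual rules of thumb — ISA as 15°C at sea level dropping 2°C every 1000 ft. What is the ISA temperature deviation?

ISA-5.4°C

ISA temperature at 2800 ft = 15 − 2 × (2800/1000) = 9.4°C.
Deviation = OAT − ISA = 4 − 9.4 = -5.4°C.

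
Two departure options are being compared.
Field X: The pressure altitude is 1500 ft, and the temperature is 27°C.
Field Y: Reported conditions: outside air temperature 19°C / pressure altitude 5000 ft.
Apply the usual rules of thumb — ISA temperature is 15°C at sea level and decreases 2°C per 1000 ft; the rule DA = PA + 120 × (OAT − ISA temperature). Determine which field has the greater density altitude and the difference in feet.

Field X: ISA temp = 12°C, deviation +15°C, DA = 1500 + 120 × 15 = 3300 ft.
Field Y: ISA temp = 5°C, deviation +14°C, DA = 5000 + 120 × 14 = 6680 ft.
Field Y is higher by 6680 − 3300 = 3380 ft.

Field Y by 3380 ft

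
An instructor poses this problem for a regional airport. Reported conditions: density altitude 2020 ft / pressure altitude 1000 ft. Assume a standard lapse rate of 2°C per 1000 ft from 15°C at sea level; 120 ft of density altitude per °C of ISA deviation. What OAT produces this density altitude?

21.5°C

Density altitude − pressure altitude = 2020 − 1000 = +1020 ft.
At 120 ft/°C that is an ISA deviation of 1020/120 = +8.5°C.
ISA temperature at 1000 ft = 15 − 2 × (1000/1000) = 13°C.
OAT = ISA + deviation = 13 + (+8.5) = 21.5°C.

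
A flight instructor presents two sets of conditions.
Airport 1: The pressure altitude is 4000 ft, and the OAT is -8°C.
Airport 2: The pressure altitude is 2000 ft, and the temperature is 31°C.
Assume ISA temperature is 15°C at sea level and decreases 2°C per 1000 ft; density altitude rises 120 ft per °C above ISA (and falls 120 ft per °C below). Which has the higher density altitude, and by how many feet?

Airport 2 by 2200 ft

Airport 1: ISA temp = 7°C, deviation -15°C, DA = 4000 + 120 × (-15) = 2200 ft.
Airport 2: ISA temp = 11°C, deviation +20°C, DA = 2000 + 120 × 20 = 4400 ft.
Airport 2 is higher by 4400 − 2200 = 2200 ft.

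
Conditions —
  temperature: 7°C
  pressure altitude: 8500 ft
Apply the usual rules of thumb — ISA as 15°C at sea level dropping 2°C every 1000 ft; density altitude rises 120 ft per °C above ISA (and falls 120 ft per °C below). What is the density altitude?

ISA temperature at 8500 ft = 15 − 2 × (8500/1000) = -2°C.
ISA deviation = 7 − (-2) = +9°C.
Density altitude = 8500 + 120 × (9) = 8500 + (+1080) = 9580 ft.

9580 ft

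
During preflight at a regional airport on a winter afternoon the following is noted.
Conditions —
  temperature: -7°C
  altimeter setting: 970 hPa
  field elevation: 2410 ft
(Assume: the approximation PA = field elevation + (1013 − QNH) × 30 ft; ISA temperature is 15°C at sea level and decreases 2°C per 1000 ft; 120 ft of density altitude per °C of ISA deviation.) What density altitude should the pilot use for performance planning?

1948 ft

Pressure altitude = 2410 + (1013 − 970) × 30 = 2410 + (+1290) = 3700 ft.
ISA temperature at 3700 ft = 15 − 2 × (3700/1000) = 7.6°C.
ISA deviation = -7 − 7.6 = -14.6°C.
Density altitude = 3700 + 120 × (-14.6) = 1948 ft.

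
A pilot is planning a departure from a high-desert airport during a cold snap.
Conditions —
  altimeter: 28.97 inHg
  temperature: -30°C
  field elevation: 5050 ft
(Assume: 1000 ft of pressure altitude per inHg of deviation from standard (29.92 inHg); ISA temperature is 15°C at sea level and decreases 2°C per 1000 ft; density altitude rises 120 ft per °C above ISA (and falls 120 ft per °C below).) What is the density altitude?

Pressure altitude = 5050 + (29.92 − 28.97) × 1000 = 5050 + (+950) = 6000 ft.
ISA temperature at 6000 ft = 15 − 2 × (6000/1000) = 3°C.
ISA deviation = -30 − 3 = -33°C.
Density altitude = 6000 + 120 × (-33) = 2040 ft.

2040 ft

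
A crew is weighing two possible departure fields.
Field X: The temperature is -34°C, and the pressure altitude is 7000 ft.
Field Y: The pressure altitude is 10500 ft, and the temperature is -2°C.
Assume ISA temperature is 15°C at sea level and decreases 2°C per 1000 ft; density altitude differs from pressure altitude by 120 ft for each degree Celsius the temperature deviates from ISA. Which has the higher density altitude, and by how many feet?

Field Y by 8180 ft

Field X: ISA temp = 1°C, deviation -35°C, DA = 7000 + 120 × (-35) = 2800 ft.
Field Y: ISA temp = -6°C, deviation +4°C, DA = 10500 + 120 × 4 = 10980 ft.
Field Y is higher by 10980 − 2800 = 8180 ft.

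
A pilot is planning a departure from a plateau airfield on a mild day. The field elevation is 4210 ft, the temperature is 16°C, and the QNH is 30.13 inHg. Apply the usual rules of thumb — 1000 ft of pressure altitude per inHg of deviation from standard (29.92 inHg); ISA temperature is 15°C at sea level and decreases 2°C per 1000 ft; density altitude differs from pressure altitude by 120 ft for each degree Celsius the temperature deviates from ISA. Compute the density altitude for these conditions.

Pressure altitude = 4210 + (29.92 − 30.13) × 1000 = 4210 + (-210) = 4000 ft.
ISA temperature at 4000 ft = 15 − 2 × (4000/1000) = 7°C.
ISA deviation = 16 − 7 = +9°C.
Density altitude = 4000 + 120 × (9) = 5080 ft.

5080 ft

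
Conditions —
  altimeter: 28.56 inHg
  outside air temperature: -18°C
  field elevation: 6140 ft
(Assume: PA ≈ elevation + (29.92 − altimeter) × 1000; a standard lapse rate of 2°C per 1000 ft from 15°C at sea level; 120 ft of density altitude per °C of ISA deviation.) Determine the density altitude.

Pressure altitude = 6140 + (29.92 − 28.56) × 1000 = 6140 + (+1360) = 7500 ft.
ISA temperature at 7500 ft = 15 − 2 × (7500/1000) = 0°C.
ISA deviation = -18 − 0 = -18°C.
Density altitude = 7500 + 120 × (-18) = 5340 ft.

5340 ft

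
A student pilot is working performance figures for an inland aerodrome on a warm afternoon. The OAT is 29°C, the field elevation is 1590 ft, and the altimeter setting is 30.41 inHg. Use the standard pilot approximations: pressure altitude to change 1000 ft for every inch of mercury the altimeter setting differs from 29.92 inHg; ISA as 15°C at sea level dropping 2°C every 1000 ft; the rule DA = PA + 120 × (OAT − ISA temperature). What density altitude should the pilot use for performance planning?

3044 ft

Pressure altitude = 1590 + (29.92 − 30.41) × 1000 = 1590 + (-490) = 1100 ft.
ISA temperature at 1100 ft = 15 − 2 × (1100/1000) = 12.8°C.
ISA deviation = 29 − 12.8 = +16.2°C.
Density altitude = 1100 + 120 × (16.2) = 3044 ft.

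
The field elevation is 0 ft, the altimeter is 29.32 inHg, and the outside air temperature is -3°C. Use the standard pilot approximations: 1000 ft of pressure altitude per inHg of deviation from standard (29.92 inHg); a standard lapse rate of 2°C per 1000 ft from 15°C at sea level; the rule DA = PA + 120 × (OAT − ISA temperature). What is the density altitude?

Pressure altitude = 0 + (29.92 − 29.32) × 1000 = 0 + (+600) = 600 ft.
ISA temperature at 600 ft = 15 − 2 × (600/1000) = 13.8°C.
ISA deviation = -3 − 13.8 = -16.8°C.
Density altitude = 600 + 120 × (-16.8) = -1416 ft.

-1416 ft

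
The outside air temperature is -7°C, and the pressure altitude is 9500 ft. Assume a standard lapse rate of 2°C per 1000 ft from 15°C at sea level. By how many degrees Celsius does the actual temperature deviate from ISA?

ISA temperature at 9500 ft = 15 − 2 × (9500/1000) = -4°C.
Deviation = OAT − ISA = -7 − (-4) = -3°C.

ISA-3°C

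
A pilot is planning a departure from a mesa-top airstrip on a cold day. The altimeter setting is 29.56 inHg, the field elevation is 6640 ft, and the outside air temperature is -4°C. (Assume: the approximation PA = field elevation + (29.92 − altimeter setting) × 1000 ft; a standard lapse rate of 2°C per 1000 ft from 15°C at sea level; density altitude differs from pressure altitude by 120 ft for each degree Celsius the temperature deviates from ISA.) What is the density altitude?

Pressure altitude = 6640 + (29.92 − 29.56) × 1000 = 6640 + (+360) = 7000 ft.
ISA temperature at 7000 ft = 15 − 2 × (7000/1000) = 1°C.
ISA deviation = -4 − 1 = -5°C.
Density altitude = 7000 + 120 × (-5) = 6400 ft.

6400 ft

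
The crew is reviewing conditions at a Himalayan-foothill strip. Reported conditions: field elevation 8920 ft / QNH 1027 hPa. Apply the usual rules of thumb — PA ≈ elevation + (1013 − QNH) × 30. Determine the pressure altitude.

Pressure correction = (1013 − 1027) × 30 = -420 ft.
Pressure altitude = 8920 + (-420) = 8500 ft.

8500 ft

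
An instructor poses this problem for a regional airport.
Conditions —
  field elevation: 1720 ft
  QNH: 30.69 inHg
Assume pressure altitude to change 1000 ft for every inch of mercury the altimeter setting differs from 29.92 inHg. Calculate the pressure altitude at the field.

Pressure correction = (29.92 − 30.69) × 1000 = -770 ft.
Pressure altitude = 1720 + (-770) = 950 ft.

950 ft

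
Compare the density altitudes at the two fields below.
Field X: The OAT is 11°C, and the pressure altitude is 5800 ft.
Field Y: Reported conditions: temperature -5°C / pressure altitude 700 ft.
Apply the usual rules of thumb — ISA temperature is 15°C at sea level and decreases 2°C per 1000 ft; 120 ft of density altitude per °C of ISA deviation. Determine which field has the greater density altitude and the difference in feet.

Field X by 8244 ft

Field X: ISA temp = 3.4°C, deviation +7.6°C, DA = 5800 + 120 × 7.6 = 6712 ft.
Field Y: ISA temp = 13.6°C, deviation -18.6°C, DA = 700 + 120 × (-18.6) = -1532 ft.
Field X is higher by 6712 − (-1532) = 8244 ft.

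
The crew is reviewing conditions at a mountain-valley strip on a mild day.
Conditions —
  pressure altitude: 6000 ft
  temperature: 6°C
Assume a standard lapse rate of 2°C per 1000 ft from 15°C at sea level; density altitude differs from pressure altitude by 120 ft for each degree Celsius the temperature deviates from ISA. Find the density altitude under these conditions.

ISA temperature at 6000 ft = 15 − 2 × (6000/1000) = 3°C.
ISA deviation = 6 − 3 = +3°C.
Density altitude = 6000 + 120 × (3) = 6000 + (+360) = 6360 ft.

6360 ft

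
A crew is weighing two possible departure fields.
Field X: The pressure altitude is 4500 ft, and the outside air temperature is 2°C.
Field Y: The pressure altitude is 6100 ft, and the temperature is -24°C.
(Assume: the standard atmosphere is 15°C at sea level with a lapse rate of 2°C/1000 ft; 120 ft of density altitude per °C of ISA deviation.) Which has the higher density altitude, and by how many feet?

Field X by 1136 ft

Field X: ISA temp = 6°C, deviation -4°C, DA = 4500 + 120 × (-4) = 4020 ft.
Field Y: ISA temp = 2.8°C, deviation -26.8°C, DA = 6100 + 120 × (-26.8) = 2884 ft.
Field X is higher by 4020 − 2884 = 1136 ft.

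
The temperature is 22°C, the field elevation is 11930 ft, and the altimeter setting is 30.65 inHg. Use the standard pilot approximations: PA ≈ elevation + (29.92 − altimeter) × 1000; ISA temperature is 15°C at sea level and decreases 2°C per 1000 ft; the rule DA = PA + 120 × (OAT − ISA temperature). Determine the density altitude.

14728 ft

Pressure altitude = 11930 + (29.92 − 30.65) × 1000 = 11930 + (-730) = 11200 ft.
ISA temperature at 11200 ft = 15 − 2 × (11200/1000) = -7.4°C.
ISA deviation = 22 − (-7.4) = +29.4°C.
Density altitude = 11200 + 120 × (29.4) = 14728 ft.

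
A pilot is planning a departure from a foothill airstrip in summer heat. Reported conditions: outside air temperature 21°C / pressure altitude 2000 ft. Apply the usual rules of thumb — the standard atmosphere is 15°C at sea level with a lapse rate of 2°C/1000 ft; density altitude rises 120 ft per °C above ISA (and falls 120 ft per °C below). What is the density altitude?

3200 ft

ISA temperature at 2000 ft = 15 − 2 × (2000/1000) = 11°C.
ISA deviation = 21 − 11 = +10°C.
Density altitude = 2000 + 120 × (10) = 2000 + (+1200) = 3200 ft.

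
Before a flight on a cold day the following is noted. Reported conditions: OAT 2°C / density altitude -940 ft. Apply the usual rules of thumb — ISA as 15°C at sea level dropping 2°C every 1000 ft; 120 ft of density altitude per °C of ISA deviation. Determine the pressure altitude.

500 ft

DA = PA + 120 × (OAT − (15 − 2·PA/1000)) = PA + 120·OAT − 1800 + 0.24·PA = 1.24·PA + 120·OAT − 1800.
So 1.24·PA = -940 − 120 × 2 + 1800 = 620.
PA = 620 / 1.24 = 500 ft.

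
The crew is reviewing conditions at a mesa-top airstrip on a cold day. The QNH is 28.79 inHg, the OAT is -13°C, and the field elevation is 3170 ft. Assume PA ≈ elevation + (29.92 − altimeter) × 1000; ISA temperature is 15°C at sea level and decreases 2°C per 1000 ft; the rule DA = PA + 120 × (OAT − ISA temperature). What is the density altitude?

1972 ft

Pressure altitude = 3170 + (29.92 − 28.79) × 1000 = 3170 + (+1130) = 4300 ft.
ISA temperature at 4300 ft = 15 − 2 × (4300/1000) = 6.4°C.
ISA deviation = -13 − 6.4 = -19.4°C.
Density altitude = 4300 + 120 × (-19.4) = 1972 ft.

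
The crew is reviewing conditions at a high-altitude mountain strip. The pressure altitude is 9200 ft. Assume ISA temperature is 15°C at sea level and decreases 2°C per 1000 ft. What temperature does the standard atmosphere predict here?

-3.4°C

ISA temperature = 15 − 2 × (9200/1000) = 15 − 18.4 = -3.4°C.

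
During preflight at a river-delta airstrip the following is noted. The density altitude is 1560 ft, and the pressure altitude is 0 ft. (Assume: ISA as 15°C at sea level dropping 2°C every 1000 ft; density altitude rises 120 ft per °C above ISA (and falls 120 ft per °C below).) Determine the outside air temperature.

28°C

Density altitude − pressure altitude = 1560 − 0 = +1560 ft.
At 120 ft/°C that is an ISA deviation of 1560/120 = +13°C.
ISA temperature at 0 ft = 15 − 2 × (0/1000) = 15°C.
OAT = ISA + deviation = 15 + (+13) = 28°C.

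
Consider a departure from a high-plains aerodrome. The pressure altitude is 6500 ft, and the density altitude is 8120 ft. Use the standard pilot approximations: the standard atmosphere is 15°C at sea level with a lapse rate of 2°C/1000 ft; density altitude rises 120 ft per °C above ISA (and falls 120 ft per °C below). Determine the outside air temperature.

15.5°C

Density altitude − pressure altitude = 8120 − 6500 = +1620 ft.
At 120 ft/°C that is an ISA deviation of 1620/120 = +13.5°C.
ISA temperature at 6500 ft = 15 − 2 × (6500/1000) = 2°C.
OAT = ISA + deviation = 2 + (+13.5) = 15.5°C.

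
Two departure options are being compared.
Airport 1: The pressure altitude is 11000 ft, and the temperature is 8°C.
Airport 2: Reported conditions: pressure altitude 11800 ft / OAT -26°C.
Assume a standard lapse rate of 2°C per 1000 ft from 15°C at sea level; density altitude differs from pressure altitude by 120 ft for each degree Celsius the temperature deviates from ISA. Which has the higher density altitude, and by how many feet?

Airport 1 by 3088 ft

Airport 1: ISA temp = -7°C, deviation +15°C, DA = 11000 + 120 × 15 = 12800 ft.
Airport 2: ISA temp = -8.6°C, deviation -17.4°C, DA = 11800 + 120 × (-17.4) = 9712 ft.
Airport 1 is higher by 12800 − 9712 = 3088 ft.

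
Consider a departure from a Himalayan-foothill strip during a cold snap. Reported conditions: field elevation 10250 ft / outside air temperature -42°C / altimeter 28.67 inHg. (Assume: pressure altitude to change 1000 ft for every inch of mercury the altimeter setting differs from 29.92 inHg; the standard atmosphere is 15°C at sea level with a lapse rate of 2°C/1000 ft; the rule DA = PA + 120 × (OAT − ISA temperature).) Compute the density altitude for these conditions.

7420 ft

Pressure altitude = 10250 + (29.92 − 28.67) × 1000 = 10250 + (+1250) = 11500 ft.
ISA temperature at 11500 ft = 15 − 2 × (11500/1000) = -8°C.
ISA deviation = -42 − (-8) = -34°C.
Density altitude = 11500 + 120 × (-34) = 7420 ft.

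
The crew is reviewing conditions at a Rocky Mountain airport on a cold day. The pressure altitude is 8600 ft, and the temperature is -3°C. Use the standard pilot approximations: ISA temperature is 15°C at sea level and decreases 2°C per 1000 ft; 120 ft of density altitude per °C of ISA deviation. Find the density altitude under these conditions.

8504 ft

ISA temperature at 8600 ft = 15 − 2 × (8600/1000) = -2.2°C.
ISA deviation = -3 − (-2.2) = -0.8°C.
Density altitude = 8600 + 120 × (-0.8) = 8600 + (-96) = 8504 ft.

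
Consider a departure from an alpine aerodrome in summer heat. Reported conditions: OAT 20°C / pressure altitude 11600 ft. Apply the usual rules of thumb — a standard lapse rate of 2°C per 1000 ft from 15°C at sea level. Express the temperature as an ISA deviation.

ISA+28.2°C

ISA temperature at 11600 ft = 15 − 2 × (11600/1000) = -8.2°C.
Deviation = OAT − ISA = 20 − (-8.2) = +28.2°C.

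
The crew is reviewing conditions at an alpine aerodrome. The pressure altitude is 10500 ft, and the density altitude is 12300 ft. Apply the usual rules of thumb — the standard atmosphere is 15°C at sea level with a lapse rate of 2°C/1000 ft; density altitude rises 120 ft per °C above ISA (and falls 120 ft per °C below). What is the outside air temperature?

Density altitude − pressure altitude = 12300 − 10500 = +1800 ft.
At 120 ft/°C that is an ISA deviation of 1800/120 = +15°C.
ISA temperature at 10500 ft = 15 − 2 × (10500/1000) = -6°C.
OAT = ISA + deviation = -6 + (+15) = 9°C.

9°C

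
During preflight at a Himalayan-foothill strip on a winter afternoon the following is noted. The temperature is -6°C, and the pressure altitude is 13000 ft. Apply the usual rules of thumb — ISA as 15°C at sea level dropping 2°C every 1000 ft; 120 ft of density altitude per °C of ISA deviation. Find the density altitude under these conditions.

13600 ft

ISA temperature at 13000 ft = 15 − 2 × (13000/1000) = -11°C.
ISA deviation = -6 − (-11) = +5°C.
Density altitude = 13000 + 120 × (5) = 13000 + (+600) = 13600 ft.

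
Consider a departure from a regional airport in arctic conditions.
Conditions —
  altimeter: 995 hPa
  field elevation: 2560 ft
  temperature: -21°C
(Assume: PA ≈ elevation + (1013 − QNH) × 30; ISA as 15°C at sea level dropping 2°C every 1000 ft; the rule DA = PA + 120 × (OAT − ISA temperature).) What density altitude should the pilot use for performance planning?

-476 ft

Pressure altitude = 2560 + (1013 − 995) × 30 = 2560 + (+540) = 3100 ft.
ISA temperature at 3100 ft = 15 − 2 × (3100/1000) = 8.8°C.
ISA deviation = -21 − 8.8 = -29.8°C.
Density altitude = 3100 + 120 × (-29.8) = -476 ft.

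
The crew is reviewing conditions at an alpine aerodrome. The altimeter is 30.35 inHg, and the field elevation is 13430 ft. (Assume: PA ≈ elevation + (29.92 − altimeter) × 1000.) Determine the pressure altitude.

Pressure correction = (29.92 − 30.35) × 1000 = -430 ft.
Pressure altitude = 13430 + (-430) = 13000 ft.

13000 ft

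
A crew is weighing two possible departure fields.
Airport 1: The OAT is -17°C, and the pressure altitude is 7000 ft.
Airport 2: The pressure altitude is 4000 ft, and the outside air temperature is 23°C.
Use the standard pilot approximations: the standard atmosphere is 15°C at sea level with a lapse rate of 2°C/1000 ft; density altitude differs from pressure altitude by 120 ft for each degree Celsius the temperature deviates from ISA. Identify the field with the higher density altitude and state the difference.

Airport 2 by 1080 ft

Airport 1: ISA temp = 1°C, deviation -18°C, DA = 7000 + 120 × (-18) = 4840 ft.
Airport 2: ISA temp = 7°C, deviation +16°C, DA = 4000 + 120 × 16 = 5920 ft.
Airport 2 is higher by 5920 − 4840 = 1080 ft.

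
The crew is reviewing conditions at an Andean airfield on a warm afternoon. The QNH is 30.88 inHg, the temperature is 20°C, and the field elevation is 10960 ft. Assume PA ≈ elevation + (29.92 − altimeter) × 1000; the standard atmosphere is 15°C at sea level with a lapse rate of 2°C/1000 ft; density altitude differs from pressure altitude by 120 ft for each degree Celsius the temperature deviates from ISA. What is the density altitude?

Pressure altitude = 10960 + (29.92 − 30.88) × 1000 = 10960 + (-960) = 10000 ft.
ISA temperature at 10000 ft = 15 − 2 × (10000/1000) = -5°C.
ISA deviation = 20 − (-5) = +25°C.
Density altitude = 10000 + 120 × (25) = 13000 ft.

13000 ft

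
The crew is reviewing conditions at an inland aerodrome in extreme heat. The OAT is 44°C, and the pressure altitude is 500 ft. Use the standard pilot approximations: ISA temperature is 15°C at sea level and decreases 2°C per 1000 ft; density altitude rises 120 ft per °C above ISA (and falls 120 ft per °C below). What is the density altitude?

4100 ft

ISA temperature at 500 ft = 15 − 2 × (500/1000) = 14°C.
ISA deviation = 44 − 14 = +30°C.
Density altitude = 500 + 120 × (30) = 500 + (+3600) = 4100 ft.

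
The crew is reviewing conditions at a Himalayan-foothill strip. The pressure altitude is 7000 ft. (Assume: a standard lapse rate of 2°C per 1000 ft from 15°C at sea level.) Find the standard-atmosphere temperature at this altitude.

ISA temperature = 15 − 2 × (7000/1000) = 15 − 14 = 1°C.

1°C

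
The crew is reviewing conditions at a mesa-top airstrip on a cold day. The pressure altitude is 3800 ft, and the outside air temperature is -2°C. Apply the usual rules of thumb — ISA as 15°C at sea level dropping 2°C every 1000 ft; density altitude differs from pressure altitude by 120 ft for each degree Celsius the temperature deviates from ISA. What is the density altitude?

2672 ft

ISA temperature at 3800 ft = 15 − 2 × (3800/1000) = 7.4°C.
ISA deviation = -2 − 7.4 = -9.4°C.
Density altitude = 3800 + 120 × (-9.4) = 3800 + (-1128) = 2672 ft.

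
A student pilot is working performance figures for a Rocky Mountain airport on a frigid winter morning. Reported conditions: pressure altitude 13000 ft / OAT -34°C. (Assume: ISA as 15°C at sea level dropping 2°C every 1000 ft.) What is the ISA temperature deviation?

ISA-23°C

ISA temperature at 13000 ft = 15 − 2 × (13000/1000) = -11°C.
Deviation = OAT − ISA = -34 − (-11) = -23°C.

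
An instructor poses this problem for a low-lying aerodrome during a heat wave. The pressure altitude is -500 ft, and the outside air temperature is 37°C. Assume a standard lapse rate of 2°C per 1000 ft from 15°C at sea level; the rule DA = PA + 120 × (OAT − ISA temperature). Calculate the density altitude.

ISA temperature at -500 ft = 15 − 2 × (-500/1000) = 16°C.
ISA deviation = 37 − 16 = +21°C.
Density altitude = -500 + 120 × (21) = -500 + (+2520) = 2020 ft.

2020 ft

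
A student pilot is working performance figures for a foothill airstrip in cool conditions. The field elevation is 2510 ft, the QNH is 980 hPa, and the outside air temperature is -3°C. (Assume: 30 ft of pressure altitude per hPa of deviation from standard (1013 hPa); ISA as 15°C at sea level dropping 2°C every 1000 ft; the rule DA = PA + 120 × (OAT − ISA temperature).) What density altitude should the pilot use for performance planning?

Pressure altitude = 2510 + (1013 − 980) × 30 = 2510 + (+990) = 3500 ft.
ISA temperature at 3500 ft = 15 − 2 × (3500/1000) = 8°C.
ISA deviation = -3 − 8 = -11°C.
Density altitude = 3500 + 120 × (-11) = 2180 ft.

2180 ft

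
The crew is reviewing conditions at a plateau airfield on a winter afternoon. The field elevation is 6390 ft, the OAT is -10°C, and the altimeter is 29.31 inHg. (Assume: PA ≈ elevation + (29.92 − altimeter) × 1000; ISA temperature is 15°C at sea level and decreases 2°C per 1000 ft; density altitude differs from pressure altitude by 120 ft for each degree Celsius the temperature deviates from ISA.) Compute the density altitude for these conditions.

5680 ft

Pressure altitude = 6390 + (29.92 − 29.31) × 1000 = 6390 + (+610) = 7000 ft.
ISA temperature at 7000 ft = 15 − 2 × (7000/1000) = 1°C.
ISA deviation = -10 − 1 = -11°C.
Density altitude = 7000 + 120 × (-11) = 5680 ft.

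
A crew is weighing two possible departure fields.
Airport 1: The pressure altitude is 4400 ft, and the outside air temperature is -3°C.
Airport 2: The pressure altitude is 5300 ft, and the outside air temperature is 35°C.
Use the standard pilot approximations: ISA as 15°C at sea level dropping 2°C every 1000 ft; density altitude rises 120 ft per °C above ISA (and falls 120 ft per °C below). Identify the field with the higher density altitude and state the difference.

Airport 2 by 5676 ft

Airport 1: ISA temp = 6.2°C, deviation -9.2°C, DA = 4400 + 120 × (-9.2) = 3296 ft.
Airport 2: ISA temp = 4.4°C, deviation +30.6°C, DA = 5300 + 120 × 30.6 = 8972 ft.
Airport 2 is higher by 8972 − 3296 = 5676 ft.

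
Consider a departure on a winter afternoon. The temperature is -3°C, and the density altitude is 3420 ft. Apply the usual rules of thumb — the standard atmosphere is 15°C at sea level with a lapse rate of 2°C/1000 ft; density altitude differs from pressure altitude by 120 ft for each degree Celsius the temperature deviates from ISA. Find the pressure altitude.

4500 ft

DA = PA + 120 × (OAT − (15 − 2·PA/1000)) = PA + 120·OAT − 1800 + 0.24·PA = 1.24·PA + 120·OAT − 1800.
So 1.24·PA = 3420 − 120 × (-3) + 1800 = 5580.
PA = 5580 / 1.24 = 4500 ft.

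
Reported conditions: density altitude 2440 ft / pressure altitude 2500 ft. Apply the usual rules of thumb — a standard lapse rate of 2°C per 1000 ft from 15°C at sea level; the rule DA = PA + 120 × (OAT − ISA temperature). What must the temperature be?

9.5°C

Density altitude − pressure altitude = 2440 − 2500 = -60 ft.
At 120 ft/°C that is an ISA deviation of -60/120 = -0.5°C.
ISA temperature at 2500 ft = 15 − 2 × (2500/1000) = 10°C.
OAT = ISA + deviation = 10 + (-0.5) = 9.5°C.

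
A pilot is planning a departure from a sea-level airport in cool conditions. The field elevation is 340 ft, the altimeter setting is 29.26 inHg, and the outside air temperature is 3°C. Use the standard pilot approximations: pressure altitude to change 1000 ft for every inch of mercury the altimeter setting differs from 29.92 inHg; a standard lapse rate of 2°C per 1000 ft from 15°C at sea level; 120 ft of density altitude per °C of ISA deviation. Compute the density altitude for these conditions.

Pressure altitude = 340 + (29.92 − 29.26) × 1000 = 340 + (+660) = 1000 ft.
ISA temperature at 1000 ft = 15 − 2 × (1000/1000) = 13°C.
ISA deviation = 3 − 13 = -10°C.
Density altitude = 1000 + 120 × (-10) = -200 ft.

-200 ft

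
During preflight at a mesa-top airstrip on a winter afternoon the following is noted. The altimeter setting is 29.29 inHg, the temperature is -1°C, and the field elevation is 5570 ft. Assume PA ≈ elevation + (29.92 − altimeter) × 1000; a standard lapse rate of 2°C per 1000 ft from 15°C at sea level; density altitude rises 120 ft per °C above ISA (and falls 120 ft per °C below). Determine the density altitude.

5768 ft

Pressure altitude = 5570 + (29.92 − 29.29) × 1000 = 5570 + (+630) = 6200 ft.
ISA temperature at 6200 ft = 15 − 2 × (6200/1000) = 2.6°C.
ISA deviation = -1 − 2.6 = -3.6°C.
Density altitude = 6200 + 120 × (-3.6) = 5768 ft.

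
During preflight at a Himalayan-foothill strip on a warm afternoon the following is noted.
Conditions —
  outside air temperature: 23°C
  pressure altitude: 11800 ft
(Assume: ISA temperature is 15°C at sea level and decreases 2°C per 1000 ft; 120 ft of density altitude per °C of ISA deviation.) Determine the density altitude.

ISA temperature at 11800 ft = 15 − 2 × (11800/1000) = -8.6°C.
ISA deviation = 23 − (-8.6) = +31.6°C.
Density altitude = 11800 + 120 × (31.6) = 11800 + (+3792) = 15592 ft.

15592 ft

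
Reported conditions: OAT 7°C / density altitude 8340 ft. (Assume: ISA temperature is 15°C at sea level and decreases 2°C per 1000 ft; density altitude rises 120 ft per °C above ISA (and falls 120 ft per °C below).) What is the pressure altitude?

7500 ft

DA = PA + 120 × (OAT − (15 − 2·PA/1000)) = PA + 120·OAT − 1800 + 0.24·PA = 1.24·PA + 120·OAT − 1800.
So 1.24·PA = 8340 − 120 × 7 + 1800 = 9300.
PA = 9300 / 1.24 = 7500 ft.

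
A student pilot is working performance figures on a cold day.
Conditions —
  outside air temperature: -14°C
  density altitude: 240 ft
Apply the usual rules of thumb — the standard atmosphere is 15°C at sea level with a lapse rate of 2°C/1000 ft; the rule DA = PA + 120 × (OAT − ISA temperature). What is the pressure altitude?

DA = PA + 120 × (OAT − (15 − 2·PA/1000)) = PA + 120·OAT − 1800 + 0.24·PA = 1.24·PA + 120·OAT − 1800.
So 1.24·PA = 240 − 120 × (-14) + 1800 = 3720.
PA = 3720 / 1.24 = 3000 ft.

3000 ft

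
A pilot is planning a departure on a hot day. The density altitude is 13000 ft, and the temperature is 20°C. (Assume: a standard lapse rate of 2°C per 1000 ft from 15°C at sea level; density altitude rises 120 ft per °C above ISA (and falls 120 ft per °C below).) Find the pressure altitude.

DA = PA + 120 × (OAT − (15 − 2·PA/1000)) = PA + 120·OAT − 1800 + 0.24·PA = 1.24·PA + 120·OAT − 1800.
So 1.24·PA = 13000 − 120 × 20 + 1800 = 12400.
PA = 12400 / 1.24 = 10000 ft.

10000 ft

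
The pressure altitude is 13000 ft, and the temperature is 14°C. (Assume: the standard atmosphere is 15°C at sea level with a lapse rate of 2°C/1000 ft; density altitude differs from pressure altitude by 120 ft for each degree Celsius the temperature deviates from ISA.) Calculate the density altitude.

16000 ft

ISA temperature at 13000 ft = 15 − 2 × (13000/1000) = -11°C.
ISA deviation = 14 − (-11) = +25°C.
Density altitude = 13000 + 120 × (25) = 13000 + (+3000) = 16000 ft.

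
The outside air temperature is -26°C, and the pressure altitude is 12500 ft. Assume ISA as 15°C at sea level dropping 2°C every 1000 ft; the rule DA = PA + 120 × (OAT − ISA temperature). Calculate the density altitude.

ISA temperature at 12500 ft = 15 − 2 × (12500/1000) = -10°C.
ISA deviation = -26 − (-10) = -16°C.
Density altitude = 12500 + 120 × (-16) = 12500 + (-1920) = 10580 ft.

10580 ft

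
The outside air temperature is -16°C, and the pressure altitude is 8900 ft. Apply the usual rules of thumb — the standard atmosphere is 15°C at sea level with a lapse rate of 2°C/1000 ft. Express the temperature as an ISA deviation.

ISA-13.2°C

ISA temperature at 8900 ft = 15 − 2 × (8900/1000) = -2.8°C.
Deviation = OAT − ISA = -16 − (-2.8) = -13.2°C.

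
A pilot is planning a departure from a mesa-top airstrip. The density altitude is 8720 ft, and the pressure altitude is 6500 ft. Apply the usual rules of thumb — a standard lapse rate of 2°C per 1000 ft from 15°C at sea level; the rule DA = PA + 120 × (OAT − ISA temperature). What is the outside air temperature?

20.5°C

Density altitude − pressure altitude = 8720 − 6500 = +2220 ft.
At 120 ft/°C that is an ISA deviation of 2220/120 = +18.5°C.
ISA temperature at 6500 ft = 15 − 2 × (6500/1000) = 2°C.
OAT = ISA + deviation = 2 + (+18.5) = 20.5°C.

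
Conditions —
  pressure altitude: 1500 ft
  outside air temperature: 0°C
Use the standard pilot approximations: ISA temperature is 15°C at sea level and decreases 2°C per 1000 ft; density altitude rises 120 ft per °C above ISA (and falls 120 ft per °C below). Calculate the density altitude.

60 ft

ISA temperature at 1500 ft = 15 − 2 × (1500/1000) = 12°C.
ISA deviation = 0 − 12 = -12°C.
Density altitude = 1500 + 120 × (-12) = 1500 + (-1440) = 60 ft.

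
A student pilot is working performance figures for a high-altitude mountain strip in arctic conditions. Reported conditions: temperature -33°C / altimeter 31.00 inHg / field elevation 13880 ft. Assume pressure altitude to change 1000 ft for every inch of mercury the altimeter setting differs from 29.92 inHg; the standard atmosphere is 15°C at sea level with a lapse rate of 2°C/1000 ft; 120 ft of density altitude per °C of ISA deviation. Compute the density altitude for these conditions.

Pressure altitude = 13880 + (29.92 − 31.00) × 1000 = 13880 + (-1080) = 12800 ft.
ISA temperature at 12800 ft = 15 − 2 × (12800/1000) = -10.6°C.
ISA deviation = -33 − (-10.6) = -22.4°C.
Density altitude = 12800 + 120 × (-22.4) = 10112 ft.

10112 ft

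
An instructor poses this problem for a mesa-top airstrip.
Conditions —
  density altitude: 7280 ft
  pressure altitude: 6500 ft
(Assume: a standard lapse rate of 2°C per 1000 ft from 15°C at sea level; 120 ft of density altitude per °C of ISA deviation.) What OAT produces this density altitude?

Density altitude − pressure altitude = 7280 − 6500 = +780 ft.
At 120 ft/°C that is an ISA deviation of 780/120 = +6.5°C.
ISA temperature at 6500 ft = 15 − 2 × (6500/1000) = 2°C.
OAT = ISA + deviation = 2 + (+6.5) = 8.5°C.

8.5°C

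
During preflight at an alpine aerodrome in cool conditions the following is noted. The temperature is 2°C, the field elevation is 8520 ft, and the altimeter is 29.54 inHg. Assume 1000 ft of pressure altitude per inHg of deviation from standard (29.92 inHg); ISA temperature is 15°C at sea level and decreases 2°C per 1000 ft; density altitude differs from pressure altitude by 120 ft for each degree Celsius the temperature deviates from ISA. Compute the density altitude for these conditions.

Pressure altitude = 8520 + (29.92 − 29.54) × 1000 = 8520 + (+380) = 8900 ft.
ISA temperature at 8900 ft = 15 − 2 × (8900/1000) = -2.8°C.
ISA deviation = 2 − (-2.8) = +4.8°C.
Density altitude = 8900 + 120 × (4.8) = 9476 ft.

9476 ft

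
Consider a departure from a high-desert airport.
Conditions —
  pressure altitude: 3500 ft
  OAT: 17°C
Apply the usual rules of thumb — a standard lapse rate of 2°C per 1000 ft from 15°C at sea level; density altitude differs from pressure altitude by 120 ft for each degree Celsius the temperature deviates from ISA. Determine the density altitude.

4580 ft

ISA temperature at 3500 ft = 15 − 2 × (3500/1000) = 8°C.
ISA deviation = 17 − 8 = +9°C.
Density altitude = 3500 + 120 × (9) = 3500 + (+1080) = 4580 ft.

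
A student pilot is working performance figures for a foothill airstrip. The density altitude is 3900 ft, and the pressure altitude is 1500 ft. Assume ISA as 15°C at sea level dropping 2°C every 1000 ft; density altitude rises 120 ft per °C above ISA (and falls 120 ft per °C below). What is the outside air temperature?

32°C

Density altitude − pressure altitude = 3900 − 1500 = +2400 ft.
At 120 ft/°C that is an ISA deviation of 2400/120 = +20°C.
ISA temperature at 1500 ft = 15 − 2 × (1500/1000) = 12°C.
OAT = ISA + deviation = 12 + (+20) = 32°C.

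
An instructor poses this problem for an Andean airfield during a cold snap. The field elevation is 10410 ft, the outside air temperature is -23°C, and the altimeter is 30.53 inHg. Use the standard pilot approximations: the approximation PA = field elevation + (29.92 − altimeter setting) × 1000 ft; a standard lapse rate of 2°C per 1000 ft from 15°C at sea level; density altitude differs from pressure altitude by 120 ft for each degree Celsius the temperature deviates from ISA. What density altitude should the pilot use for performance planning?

Pressure altitude = 10410 + (29.92 − 30.53) × 1000 = 10410 + (-610) = 9800 ft.
ISA temperature at 9800 ft = 15 − 2 × (9800/1000) = -4.6°C.
ISA deviation = -23 − (-4.6) = -18.4°C.
Density altitude = 9800 + 120 × (-18.4) = 7592 ft.

7592 ft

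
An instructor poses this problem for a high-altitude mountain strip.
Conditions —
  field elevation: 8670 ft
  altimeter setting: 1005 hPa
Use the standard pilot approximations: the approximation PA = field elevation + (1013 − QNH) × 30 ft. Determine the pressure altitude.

8910 ft

Pressure correction = (1013 − 1005) × 30 = +240 ft.
Pressure altitude = 8670 + (+240) = 8910 ft.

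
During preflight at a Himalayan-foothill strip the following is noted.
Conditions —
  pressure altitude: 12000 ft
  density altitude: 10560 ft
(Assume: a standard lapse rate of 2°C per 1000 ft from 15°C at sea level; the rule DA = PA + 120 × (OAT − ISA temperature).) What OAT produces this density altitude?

-21°C

Density altitude − pressure altitude = 10560 − 12000 = -1440 ft.
At 120 ft/°C that is an ISA deviation of -1440/120 = -12°C.
ISA temperature at 12000 ft = 15 − 2 × (12000/1000) = -9°C.
OAT = ISA + deviation = -9 + (-12) = -21°C.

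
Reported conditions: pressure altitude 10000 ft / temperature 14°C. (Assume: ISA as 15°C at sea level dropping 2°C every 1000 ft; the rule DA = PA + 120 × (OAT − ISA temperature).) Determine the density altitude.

12280 ft

ISA temperature at 10000 ft = 15 − 2 × (10000/1000) = -5°C.
ISA deviation = 14 − (-5) = +19°C.
Density altitude = 10000 + 120 × (19) = 10000 + (+2280) = 12280 ft.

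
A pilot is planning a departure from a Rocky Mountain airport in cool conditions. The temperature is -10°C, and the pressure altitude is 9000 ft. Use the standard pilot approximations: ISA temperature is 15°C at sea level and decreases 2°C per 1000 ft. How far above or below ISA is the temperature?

ISA-7°C

ISA temperature at 9000 ft = 15 − 2 × (9000/1000) = -3°C.
Deviation = OAT − ISA = -10 − (-3) = -7°C.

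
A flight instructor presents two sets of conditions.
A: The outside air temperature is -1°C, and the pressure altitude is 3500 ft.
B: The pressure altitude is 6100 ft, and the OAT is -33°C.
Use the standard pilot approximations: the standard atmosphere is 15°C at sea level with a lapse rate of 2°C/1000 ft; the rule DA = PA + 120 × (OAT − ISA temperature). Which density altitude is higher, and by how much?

A: ISA temp = 8°C, deviation -9°C, DA = 3500 + 120 × (-9) = 2420 ft.
B: ISA temp = 2.8°C, deviation -35.8°C, DA = 6100 + 120 × (-35.8) = 1804 ft.
A is higher by 2420 − 1804 = 616 ft.

A by 616 ft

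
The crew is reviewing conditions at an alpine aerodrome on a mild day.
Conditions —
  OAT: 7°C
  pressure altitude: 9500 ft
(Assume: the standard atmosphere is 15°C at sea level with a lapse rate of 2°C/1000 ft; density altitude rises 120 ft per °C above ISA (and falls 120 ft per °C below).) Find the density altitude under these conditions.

10820 ft

ISA temperature at 9500 ft = 15 − 2 × (9500/1000) = -4°C.
ISA deviation = 7 − (-4) = +11°C.
Density altitude = 9500 + 120 × (11) = 9500 + (+1320) = 10820 ft.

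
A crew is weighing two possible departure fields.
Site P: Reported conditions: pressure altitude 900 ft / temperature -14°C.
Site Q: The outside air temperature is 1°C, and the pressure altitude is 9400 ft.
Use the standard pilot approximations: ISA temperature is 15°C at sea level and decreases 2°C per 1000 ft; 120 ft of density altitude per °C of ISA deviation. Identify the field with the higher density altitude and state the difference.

Site Q by 12340 ft

Site P: ISA temp = 13.2°C, deviation -27.2°C, DA = 900 + 120 × (-27.2) = -2364 ft.
Site Q: ISA temp = -3.8°C, deviation +4.8°C, DA = 9400 + 120 × 4.8 = 9976 ft.
Site Q is higher by 9976 − (-2364) = 12340 ft.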